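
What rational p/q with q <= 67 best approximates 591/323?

86/47

Expand x = 591/323 as a continued fraction with the Euclidean algorithm:
  591 = 1*323 + 268, so a_0 = 1.
  323 = 1*268 + 55, so a_1 = 1.
  268 = 4*55 + 48, so a_2 = 4.
  55 = 1*48 + 7, so a_3 = 1.
  48 = 6*7 + 6, so a_4 = 6.
  7 = 1*6 + 1, so a_5 = 1.
  6 = 6*1 + 0, so a_6 = 6.
so x = [1; 1, 4, 1, 6, 1, 6].
Convergents (p_i = a_i*p_{i-1} + p_{i-2}, q_i = a_i*q_{i-1} + q_{i-2} with p_{-2}=0, p_{-1}=1, q_{-2}=1, q_{-1}=0), until the denominator exceeds 67:
  i=0: a_0=1, p_0 = 1*1 + 0 = 1, q_0 = 1*0 + 1 = 1.
  i=1: a_1=1, p_1 = 1*1 + 1 = 2, q_1 = 1*1 + 0 = 1.
  i=2: a_2=4, p_2 = 4*2 + 1 = 9, q_2 = 4*1 + 1 = 5.
  i=3: a_3=1, p_3 = 1*9 + 2 = 11, q_3 = 1*5 + 1 = 6.
  i=4: a_4=6, p_4 = 6*11 + 9 = 75, q_4 = 6*6 + 5 = 41.
  i=5: a_5=1, p_5 = 1*75 + 11 = 86, q_5 = 1*41 + 6 = 47.
  i=6: a_6=6, p_6 = 6*86 + 75 = 591, q_6 = 6*47 + 41 = 323.
q_6 = 323 > 67, so the last convergent with denominator <= 67 is p_5/q_5 = 86/47.
The closest fraction with denominator <= 67 is either p_5/q_5 or the intermediate fraction (k*p_5 + p_4)/(k*q_5 + q_4) with the largest k >= 1 whose denominator stays <= 67; these approach x as k grows, and every other convergent or intermediate fraction in range is farther away.
Largest k: floor((67 - q_4)/q_5) = floor((67 - 41)/47) = 0.
Since k = 0, no intermediate fraction beyond p_5/q_5 has denominator <= 67, so the convergent 86/47 is the closest (its error is |591*47 - 86*323|/(323*47) = 1/15181).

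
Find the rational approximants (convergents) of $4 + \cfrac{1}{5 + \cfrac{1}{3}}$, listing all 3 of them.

Using the convergent recurrence p_i = a_i*p_{i-1} + p_{i-2}, q_i = a_i*q_{i-1} + q_{i-2} with p_{-2}=0, p_{-1}=1, q_{-2}=1, q_{-1}=0:
  i=0: a_0=4, p_0 = 4*1 + 0 = 4, q_0 = 4*0 + 1 = 1.
  i=1: a_1=5, p_1 = 5*4 + 1 = 21, q_1 = 5*1 + 0 = 5.
  i=2: a_2=3, p_2 = 3*21 + 4 = 67, q_2 = 3*5 + 1 = 16.

4/1, 21/5, 67/16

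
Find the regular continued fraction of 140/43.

[3; 3, 1, 10]

Run the Euclidean algorithm on 140 and 43; the successive quotients are the partial quotients a_0, a_1, ... (each step inverts the fractional part left over by the previous one):
  140 = 3*43 + 11, so a_0 = 3.
  43 = 3*11 + 10, so a_1 = 3.
  11 = 1*10 + 1, so a_2 = 1.
  10 = 10*1 + 0, so a_3 = 10.
The remainder reaches 0 after 4 divisions, so the expansion has 4 partial quotients, read off in order.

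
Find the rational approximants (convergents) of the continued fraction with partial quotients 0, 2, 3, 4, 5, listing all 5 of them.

Using the convergent recurrence p_i = a_i*p_{i-1} + p_{i-2}, q_i = a_i*q_{i-1} + q_{i-2} with p_{-2}=0, p_{-1}=1, q_{-2}=1, q_{-1}=0:
  i=0: a_0=0, p_0 = 0*1 + 0 = 0, q_0 = 0*0 + 1 = 1.
  i=1: a_1=2, p_1 = 2*0 + 1 = 1, q_1 = 2*1 + 0 = 2.
  i=2: a_2=3, p_2 = 3*1 + 0 = 3, q_2 = 3*2 + 1 = 7.
  i=3: a_3=4, p_3 = 4*3 + 1 = 13, q_3 = 4*7 + 2 = 30.
  i=4: a_4=5, p_4 = 5*13 + 3 = 68, q_4 = 5*30 + 7 = 157.

0/1, 1/2, 3/7, 13/30, 68/157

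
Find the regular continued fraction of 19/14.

[1; 2, 1, 4]

Run the Euclidean algorithm on 19 and 14; the successive quotients are the partial quotients a_0, a_1, ... (each step inverts the fractional part left over by the previous one):
  19 = 1*14 + 5, so a_0 = 1.
  14 = 2*5 + 4, so a_1 = 2.
  5 = 1*4 + 1, so a_2 = 1.
  4 = 4*1 + 0, so a_3 = 4.
The remainder reaches 0 after 4 divisions, so the expansion has 4 partial quotients, read off in order.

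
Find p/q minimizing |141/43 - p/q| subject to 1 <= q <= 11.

36/11

Expand x = 141/43 as a continued fraction with the Euclidean algorithm:
  141 = 3*43 + 12, so a_0 = 3.
  43 = 3*12 + 7, so a_1 = 3.
  12 = 1*7 + 5, so a_2 = 1.
  7 = 1*5 + 2, so a_3 = 1.
  5 = 2*2 + 1, so a_4 = 2.
  2 = 2*1 + 0, so a_5 = 2.
so x = [3; 3, 1, 1, 2, 2].
Convergents (p_i = a_i*p_{i-1} + p_{i-2}, q_i = a_i*q_{i-1} + q_{i-2} with p_{-2}=0, p_{-1}=1, q_{-2}=1, q_{-1}=0), until the denominator exceeds 11:
  i=0: a_0=3, p_0 = 3*1 + 0 = 3, q_0 = 3*0 + 1 = 1.
  i=1: a_1=3, p_1 = 3*3 + 1 = 10, q_1 = 3*1 + 0 = 3.
  i=2: a_2=1, p_2 = 1*10 + 3 = 13, q_2 = 1*3 + 1 = 4.
  i=3: a_3=1, p_3 = 1*13 + 10 = 23, q_3 = 1*4 + 3 = 7.
  i=4: a_4=2, p_4 = 2*23 + 13 = 59, q_4 = 2*7 + 4 = 18.
q_4 = 18 > 11, so the last convergent with denominator <= 11 is p_3/q_3 = 23/7.
The closest fraction with denominator <= 11 is either p_3/q_3 or the intermediate fraction (k*p_3 + p_2)/(k*q_3 + q_2) with the largest k >= 1 whose denominator stays <= 11; these approach x as k grows, and every other convergent or intermediate fraction in range is farther away.
Largest k: floor((11 - q_2)/q_3) = floor((11 - 4)/7) = 1.
That gives (1*23 + 13)/(1*7 + 4) = 36/11.
Compare the errors: |x - 23/7| = |141*7 - 23*43|/(43*7) = 2/301, and |x - 36/11| = |141*11 - 36*43|/(43*11) = 3/473.
Cross-multiplying, 3*301 = 903 < 946 = 2*473, so 3/473 is smaller: the intermediate fraction 36/11 is closer to x than 23/7.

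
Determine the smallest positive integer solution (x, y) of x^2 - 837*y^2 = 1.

(x, y) = (12151, 420)

First expand sqrt(837) as a continued fraction. With x_i = (sqrt(837) + m_i)/d_i and (m_0, d_0) = (0, 1): a_0 = floor(sqrt(837)) = 28, since 28^2 = 784 <= 837 < 841 = 29^2.
Iterate m_{i+1} = d_i*a_i - m_i, d_{i+1} = (837 - m_{i+1}^2)/d_i, a_{i+1} = floor((a_0 + m_{i+1})/d_{i+1}):
  m_1 = 1*28 - 0 = 28, d_1 = (837 - 28^2)/1 = 53/1 = 53, a_1 = floor((28 + 28)/53) = 1.
  m_2 = 53*1 - 28 = 25, d_2 = (837 - 25^2)/53 = 212/53 = 4, a_2 = floor((28 + 25)/4) = 13.
  m_3 = 4*13 - 25 = 27, d_3 = (837 - 27^2)/4 = 108/4 = 27, a_3 = floor((28 + 27)/27) = 2.
  m_4 = 27*2 - 27 = 27, d_4 = (837 - 27^2)/27 = 108/27 = 4, a_4 = floor((28 + 27)/4) = 13.
  m_5 = 4*13 - 27 = 25, d_5 = (837 - 25^2)/4 = 212/4 = 53, a_5 = floor((28 + 25)/53) = 1.
  m_6 = 53*1 - 25 = 28, d_6 = (837 - 28^2)/53 = 53/53 = 1, a_6 = floor((28 + 28)/1) = 56.
  m_7 = 1*56 - 28 = 28, d_7 = (837 - 28^2)/1 = 53/1 = 53: (m_7, d_7) = (m_1, d_1) = (28, 53), so from here the quotients repeat a_1, ..., a_6; the period length is 6.
So sqrt(837) = [28; (1, 13, 2, 13, 1, 56)] with period length k = 6.
k is even, so the fundamental solution of x^2 - 837y^2 = 1 is (p_{k-1}, q_{k-1}) = (p_5, q_5); compute convergents through index 5.
Convergents (p_i = a_i*p_{i-1} + p_{i-2}, q_i = a_i*q_{i-1} + q_{i-2} with p_{-2}=0, p_{-1}=1, q_{-2}=1, q_{-1}=0):
  i=0: a_0=28, p_0 = 28*1 + 0 = 28, q_0 = 28*0 + 1 = 1.
  i=1: a_1=1, p_1 = 1*28 + 1 = 29, q_1 = 1*1 + 0 = 1.
  i=2: a_2=13, p_2 = 13*29 + 28 = 405, q_2 = 13*1 + 1 = 14.
  i=3: a_3=2, p_3 = 2*405 + 29 = 839, q_3 = 2*14 + 1 = 29.
  i=4: a_4=13, p_4 = 13*839 + 405 = 11312, q_4 = 13*29 + 14 = 391.
  i=5: a_5=1, p_5 = 1*11312 + 839 = 12151, q_5 = 1*391 + 29 = 420.
Check: 12151^2 - 837*420^2 = 147646801 - 147646800 = 1, so (x, y) = (12151, 420) solves the equation, and by the theorem it is the least positive solution.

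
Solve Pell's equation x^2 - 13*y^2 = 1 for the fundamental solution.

First expand sqrt(13) as a continued fraction. With x_i = (sqrt(13) + m_i)/d_i and (m_0, d_0) = (0, 1): a_0 = floor(sqrt(13)) = 3, since 3^2 = 9 <= 13 < 16 = 4^2.
Iterate m_{i+1} = d_i*a_i - m_i, d_{i+1} = (13 - m_{i+1}^2)/d_i, a_{i+1} = floor((a_0 + m_{i+1})/d_{i+1}):
  m_1 = 1*3 - 0 = 3, d_1 = (13 - 3^2)/1 = 4/1 = 4, a_1 = floor((3 + 3)/4) = 1.
  m_2 = 4*1 - 3 = 1, d_2 = (13 - 1^2)/4 = 12/4 = 3, a_2 = floor((3 + 1)/3) = 1.
  m_3 = 3*1 - 1 = 2, d_3 = (13 - 2^2)/3 = 9/3 = 3, a_3 = floor((3 + 2)/3) = 1.
  m_4 = 3*1 - 2 = 1, d_4 = (13 - 1^2)/3 = 12/3 = 4, a_4 = floor((3 + 1)/4) = 1.
  m_5 = 4*1 - 1 = 3, d_5 = (13 - 3^2)/4 = 4/4 = 1, a_5 = floor((3 + 3)/1) = 6.
  m_6 = 1*6 - 3 = 3, d_6 = (13 - 3^2)/1 = 4/1 = 4: (m_6, d_6) = (m_1, d_1) = (3, 4), so from here the quotients repeat a_1, ..., a_5; the period length is 5.
So sqrt(13) = [3; (1, 1, 1, 1, 6)] with period length k = 5.
k is odd, so (p_{k-1}, q_{k-1}) only solves x^2 - 13y^2 = -1 and the fundamental solution of x^2 - 13y^2 = 1 is (p_{2k-1}, q_{2k-1}) = (p_9, q_9); compute convergents through index 9, running through the period twice.
Convergents (p_i = a_i*p_{i-1} + p_{i-2}, q_i = a_i*q_{i-1} + q_{i-2} with p_{-2}=0, p_{-1}=1, q_{-2}=1, q_{-1}=0):
  i=0: a_0=3, p_0 = 3*1 + 0 = 3, q_0 = 3*0 + 1 = 1.
  i=1: a_1=1, p_1 = 1*3 + 1 = 4, q_1 = 1*1 + 0 = 1.
  i=2: a_2=1, p_2 = 1*4 + 3 = 7, q_2 = 1*1 + 1 = 2.
  i=3: a_3=1, p_3 = 1*7 + 4 = 11, q_3 = 1*2 + 1 = 3.
  i=4: a_4=1, p_4 = 1*11 + 7 = 18, q_4 = 1*3 + 2 = 5.
  i=5: a_5=6, p_5 = 6*18 + 11 = 119, q_5 = 6*5 + 3 = 33.
  i=6: a_6=1, p_6 = 1*119 + 18 = 137, q_6 = 1*33 + 5 = 38.
  i=7: a_7=1, p_7 = 1*137 + 119 = 256, q_7 = 1*38 + 33 = 71.
  i=8: a_8=1, p_8 = 1*256 + 137 = 393, q_8 = 1*71 + 38 = 109.
  i=9: a_9=1, p_9 = 1*393 + 256 = 649, q_9 = 1*109 + 71 = 180.
Indeed p_4^2 - 13*q_4^2 = 324 - 325 = -1, not +1.
Check: 649^2 - 13*180^2 = 421201 - 421200 = 1, so (x, y) = (649, 180) solves the equation, and by the theorem it is the least positive solution.

(x, y) = (649, 180)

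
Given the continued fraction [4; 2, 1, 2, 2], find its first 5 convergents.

4/1, 9/2, 13/3, 35/8, 83/19

Using the convergent recurrence p_i = a_i*p_{i-1} + p_{i-2}, q_i = a_i*q_{i-1} + q_{i-2} with p_{-2}=0, p_{-1}=1, q_{-2}=1, q_{-1}=0:
  i=0: a_0=4, p_0 = 4*1 + 0 = 4, q_0 = 4*0 + 1 = 1.
  i=1: a_1=2, p_1 = 2*4 + 1 = 9, q_1 = 2*1 + 0 = 2.
  i=2: a_2=1, p_2 = 1*9 + 4 = 13, q_2 = 1*2 + 1 = 3.
  i=3: a_3=2, p_3 = 2*13 + 9 = 35, q_3 = 2*3 + 2 = 8.
  i=4: a_4=2, p_4 = 2*35 + 13 = 83, q_4 = 2*8 + 3 = 19.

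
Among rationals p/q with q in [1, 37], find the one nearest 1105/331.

Expand x = 1105/331 as a continued fraction with the Euclidean algorithm:
  1105 = 3*331 + 112, so a_0 = 3.
  331 = 2*112 + 107, so a_1 = 2.
  112 = 1*107 + 5, so a_2 = 1.
  107 = 21*5 + 2, so a_3 = 21.
  5 = 2*2 + 1, so a_4 = 2.
  2 = 2*1 + 0, so a_5 = 2.
so x = [3; 2, 1, 21, 2, 2].
Convergents (p_i = a_i*p_{i-1} + p_{i-2}, q_i = a_i*q_{i-1} + q_{i-2} with p_{-2}=0, p_{-1}=1, q_{-2}=1, q_{-1}=0), until the denominator exceeds 37:
  i=0: a_0=3, p_0 = 3*1 + 0 = 3, q_0 = 3*0 + 1 = 1.
  i=1: a_1=2, p_1 = 2*3 + 1 = 7, q_1 = 2*1 + 0 = 2.
  i=2: a_2=1, p_2 = 1*7 + 3 = 10, q_2 = 1*2 + 1 = 3.
  i=3: a_3=21, p_3 = 21*10 + 7 = 217, q_3 = 21*3 + 2 = 65.
q_3 = 65 > 37, so the last convergent with denominator <= 37 is p_2/q_2 = 10/3.
The closest fraction with denominator <= 37 is either p_2/q_2 or the intermediate fraction (k*p_2 + p_1)/(k*q_2 + q_1) with the largest k >= 1 whose denominator stays <= 37; these approach x as k grows, and every other convergent or intermediate fraction in range is farther away.
Largest k: floor((37 - q_1)/q_2) = floor((37 - 2)/3) = 11.
That gives (11*10 + 7)/(11*3 + 2) = 117/35.
Compare the errors: |x - 10/3| = |1105*3 - 10*331|/(331*3) = 5/993, and |x - 117/35| = |1105*35 - 117*331|/(331*35) = 52/11585.
Cross-multiplying, 52*993 = 51636 < 57925 = 5*11585, so 52/11585 is smaller: the intermediate fraction 117/35 is closer to x than 10/3.

117/35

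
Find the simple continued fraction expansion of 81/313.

Run the Euclidean algorithm on 81 and 313; the successive quotients are the partial quotients a_0, a_1, ... (each step inverts the fractional part left over by the previous one):
  81 = 0*313 + 81, so a_0 = 0.
  313 = 3*81 + 70, so a_1 = 3.
  81 = 1*70 + 11, so a_2 = 1.
  70 = 6*11 + 4, so a_3 = 6.
  11 = 2*4 + 3, so a_4 = 2.
  4 = 1*3 + 1, so a_5 = 1.
  3 = 3*1 + 0, so a_6 = 3.
The remainder reaches 0 after 7 divisions, so the expansion has 7 partial quotients, read off in order.

[0; 3, 1, 6, 2, 1, 3]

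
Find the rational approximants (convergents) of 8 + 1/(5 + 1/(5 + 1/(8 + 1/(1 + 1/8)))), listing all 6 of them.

Using the convergent recurrence p_i = a_i*p_{i-1} + p_{i-2}, q_i = a_i*q_{i-1} + q_{i-2} with p_{-2}=0, p_{-1}=1, q_{-2}=1, q_{-1}=0:
  i=0: a_0=8, p_0 = 8*1 + 0 = 8, q_0 = 8*0 + 1 = 1.
  i=1: a_1=5, p_1 = 5*8 + 1 = 41, q_1 = 5*1 + 0 = 5.
  i=2: a_2=5, p_2 = 5*41 + 8 = 213, q_2 = 5*5 + 1 = 26.
  i=3: a_3=8, p_3 = 8*213 + 41 = 1745, q_3 = 8*26 + 5 = 213.
  i=4: a_4=1, p_4 = 1*1745 + 213 = 1958, q_4 = 1*213 + 26 = 239.
  i=5: a_5=8, p_5 = 8*1958 + 1745 = 17409, q_5 = 8*239 + 213 = 2125.

8/1, 41/5, 213/26, 1745/213, 1958/239, 17409/2125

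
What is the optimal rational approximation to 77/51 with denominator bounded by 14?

3/2

Expand x = 77/51 as a continued fraction with the Euclidean algorithm:
  77 = 1*51 + 26, so a_0 = 1.
  51 = 1*26 + 25, so a_1 = 1.
  26 = 1*25 + 1, so a_2 = 1.
  25 = 25*1 + 0, so a_3 = 25.
so x = [1; 1, 1, 25].
Convergents (p_i = a_i*p_{i-1} + p_{i-2}, q_i = a_i*q_{i-1} + q_{i-2} with p_{-2}=0, p_{-1}=1, q_{-2}=1, q_{-1}=0), until the denominator exceeds 14:
  i=0: a_0=1, p_0 = 1*1 + 0 = 1, q_0 = 1*0 + 1 = 1.
  i=1: a_1=1, p_1 = 1*1 + 1 = 2, q_1 = 1*1 + 0 = 1.
  i=2: a_2=1, p_2 = 1*2 + 1 = 3, q_2 = 1*1 + 1 = 2.
  i=3: a_3=25, p_3 = 25*3 + 2 = 77, q_3 = 25*2 + 1 = 51.
q_3 = 51 > 14, so the last convergent with denominator <= 14 is p_2/q_2 = 3/2.
The closest fraction with denominator <= 14 is either p_2/q_2 or the intermediate fraction (k*p_2 + p_1)/(k*q_2 + q_1) with the largest k >= 1 whose denominator stays <= 14; these approach x as k grows, and every other convergent or intermediate fraction in range is farther away.
Largest k: floor((14 - q_1)/q_2) = floor((14 - 1)/2) = 6.
That gives (6*3 + 2)/(6*2 + 1) = 20/13.
Compare the errors: |x - 3/2| = |77*2 - 3*51|/(51*2) = 1/102, and |x - 20/13| = |77*13 - 20*51|/(51*13) = 19/663.
Cross-multiplying, 1*663 = 663 < 1938 = 19*102, so 1/102 is smaller: the convergent 3/2 is closer to x than 20/13.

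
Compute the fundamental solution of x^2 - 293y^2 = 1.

(x, y) = (12320649, 719780)

First expand sqrt(293) as a continued fraction. With x_i = (sqrt(293) + m_i)/d_i and (m_0, d_0) = (0, 1): a_0 = floor(sqrt(293)) = 17, since 17^2 = 289 <= 293 < 324 = 18^2.
Iterate m_{i+1} = d_i*a_i - m_i, d_{i+1} = (293 - m_{i+1}^2)/d_i, a_{i+1} = floor((a_0 + m_{i+1})/d_{i+1}):
  m_1 = 1*17 - 0 = 17, d_1 = (293 - 17^2)/1 = 4/1 = 4, a_1 = floor((17 + 17)/4) = 8.
  m_2 = 4*8 - 17 = 15, d_2 = (293 - 15^2)/4 = 68/4 = 17, a_2 = floor((17 + 15)/17) = 1.
  m_3 = 17*1 - 15 = 2, d_3 = (293 - 2^2)/17 = 289/17 = 17, a_3 = floor((17 + 2)/17) = 1.
  m_4 = 17*1 - 2 = 15, d_4 = (293 - 15^2)/17 = 68/17 = 4, a_4 = floor((17 + 15)/4) = 8.
  m_5 = 4*8 - 15 = 17, d_5 = (293 - 17^2)/4 = 4/4 = 1, a_5 = floor((17 + 17)/1) = 34.
  m_6 = 1*34 - 17 = 17, d_6 = (293 - 17^2)/1 = 4/1 = 4: (m_6, d_6) = (m_1, d_1) = (17, 4), so from here the quotients repeat a_1, ..., a_5; the period length is 5.
So sqrt(293) = [17; (8, 1, 1, 8, 34)] with period length k = 5.
k is odd, so (p_{k-1}, q_{k-1}) only solves x^2 - 293y^2 = -1 and the fundamental solution of x^2 - 293y^2 = 1 is (p_{2k-1}, q_{2k-1}) = (p_9, q_9); compute convergents through index 9, running through the period twice.
Convergents (p_i = a_i*p_{i-1} + p_{i-2}, q_i = a_i*q_{i-1} + q_{i-2} with p_{-2}=0, p_{-1}=1, q_{-2}=1, q_{-1}=0):
  i=0: a_0=17, p_0 = 17*1 + 0 = 17, q_0 = 17*0 + 1 = 1.
  i=1: a_1=8, p_1 = 8*17 + 1 = 137, q_1 = 8*1 + 0 = 8.
  i=2: a_2=1, p_2 = 1*137 + 17 = 154, q_2 = 1*8 + 1 = 9.
  i=3: a_3=1, p_3 = 1*154 + 137 = 291, q_3 = 1*9 + 8 = 17.
  i=4: a_4=8, p_4 = 8*291 + 154 = 2482, q_4 = 8*17 + 9 = 145.
  i=5: a_5=34, p_5 = 34*2482 + 291 = 84679, q_5 = 34*145 + 17 = 4947.
  i=6: a_6=8, p_6 = 8*84679 + 2482 = 679914, q_6 = 8*4947 + 145 = 39721.
  i=7: a_7=1, p_7 = 1*679914 + 84679 = 764593, q_7 = 1*39721 + 4947 = 44668.
  i=8: a_8=1, p_8 = 1*764593 + 679914 = 1444507, q_8 = 1*44668 + 39721 = 84389.
  i=9: a_9=8, p_9 = 8*1444507 + 764593 = 12320649, q_9 = 8*84389 + 44668 = 719780.
Indeed p_4^2 - 293*q_4^2 = 6160324 - 6160325 = -1, not +1.
Check: 12320649^2 - 293*719780^2 = 151798391781201 - 151798391781200 = 1, so (x, y) = (12320649, 719780) solves the equation, and by the theorem it is the least positive solution.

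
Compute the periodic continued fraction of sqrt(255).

Write x_i = (sqrt(255) + m_i)/d_i with (m_0, d_0) = (0, 1). a_0 = floor(sqrt(255)) = 15, since 15^2 = 225 <= 255 < 256 = 16^2.
Iterate m_{i+1} = d_i*a_i - m_i, d_{i+1} = (255 - m_{i+1}^2)/d_i, a_{i+1} = floor((a_0 + m_{i+1})/d_{i+1}):
  m_1 = 1*15 - 0 = 15, d_1 = (255 - 15^2)/1 = 30/1 = 30, a_1 = floor((15 + 15)/30) = 1.
  m_2 = 30*1 - 15 = 15, d_2 = (255 - 15^2)/30 = 30/30 = 1, a_2 = floor((15 + 15)/1) = 30.
  m_3 = 1*30 - 15 = 15, d_3 = (255 - 15^2)/1 = 30/1 = 30: (m_3, d_3) = (m_1, d_1) = (15, 30), so from here the quotients repeat a_1, a_2; the period length is 2.
Hence the expansion of sqrt(255) is a_0 = 15 followed by the repeating block 1, 30 (period 2).

[15; (1, 30)]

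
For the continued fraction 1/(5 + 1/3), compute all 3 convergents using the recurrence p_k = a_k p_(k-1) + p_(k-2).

0/1, 1/5, 3/16

Using the convergent recurrence p_i = a_i*p_{i-1} + p_{i-2}, q_i = a_i*q_{i-1} + q_{i-2} with p_{-2}=0, p_{-1}=1, q_{-2}=1, q_{-1}=0:
  i=0: a_0=0, p_0 = 0*1 + 0 = 0, q_0 = 0*0 + 1 = 1.
  i=1: a_1=5, p_1 = 5*0 + 1 = 1, q_1 = 5*1 + 0 = 5.
  i=2: a_2=3, p_2 = 3*1 + 0 = 3, q_2 = 3*5 + 1 = 16.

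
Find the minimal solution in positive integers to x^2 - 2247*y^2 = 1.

(x, y) = (18724, 395)

First expand sqrt(2247) as a continued fraction. With x_i = (sqrt(2247) + m_i)/d_i and (m_0, d_0) = (0, 1): a_0 = floor(sqrt(2247)) = 47, since 47^2 = 2209 <= 2247 < 2304 = 48^2.
Iterate m_{i+1} = d_i*a_i - m_i, d_{i+1} = (2247 - m_{i+1}^2)/d_i, a_{i+1} = floor((a_0 + m_{i+1})/d_{i+1}):
  m_1 = 1*47 - 0 = 47, d_1 = (2247 - 47^2)/1 = 38/1 = 38, a_1 = floor((47 + 47)/38) = 2.
  m_2 = 38*2 - 47 = 29, d_2 = (2247 - 29^2)/38 = 1406/38 = 37, a_2 = floor((47 + 29)/37) = 2.
  m_3 = 37*2 - 29 = 45, d_3 = (2247 - 45^2)/37 = 222/37 = 6, a_3 = floor((47 + 45)/6) = 15.
  m_4 = 6*15 - 45 = 45, d_4 = (2247 - 45^2)/6 = 222/6 = 37, a_4 = floor((47 + 45)/37) = 2.
  m_5 = 37*2 - 45 = 29, d_5 = (2247 - 29^2)/37 = 1406/37 = 38, a_5 = floor((47 + 29)/38) = 2.
  m_6 = 38*2 - 29 = 47, d_6 = (2247 - 47^2)/38 = 38/38 = 1, a_6 = floor((47 + 47)/1) = 94.
  m_7 = 1*94 - 47 = 47, d_7 = (2247 - 47^2)/1 = 38/1 = 38: (m_7, d_7) = (m_1, d_1) = (47, 38), so from here the quotients repeat a_1, ..., a_6; the period length is 6.
So sqrt(2247) = [47; (2, 2, 15, 2, 2, 94)] with period length k = 6.
k is even, so the fundamental solution of x^2 - 2247y^2 = 1 is (p_{k-1}, q_{k-1}) = (p_5, q_5); compute convergents through index 5.
Convergents (p_i = a_i*p_{i-1} + p_{i-2}, q_i = a_i*q_{i-1} + q_{i-2} with p_{-2}=0, p_{-1}=1, q_{-2}=1, q_{-1}=0):
  i=0: a_0=47, p_0 = 47*1 + 0 = 47, q_0 = 47*0 + 1 = 1.
  i=1: a_1=2, p_1 = 2*47 + 1 = 95, q_1 = 2*1 + 0 = 2.
  i=2: a_2=2, p_2 = 2*95 + 47 = 237, q_2 = 2*2 + 1 = 5.
  i=3: a_3=15, p_3 = 15*237 + 95 = 3650, q_3 = 15*5 + 2 = 77.
  i=4: a_4=2, p_4 = 2*3650 + 237 = 7537, q_4 = 2*77 + 5 = 159.
  i=5: a_5=2, p_5 = 2*7537 + 3650 = 18724, q_5 = 2*159 + 77 = 395.
Check: 18724^2 - 2247*395^2 = 350588176 - 350588175 = 1, so (x, y) = (18724, 395) solves the equation, and by the theorem it is the least positive solution.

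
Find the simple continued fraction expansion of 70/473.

[0; 6, 1, 3, 8, 2]

Run the Euclidean algorithm on 70 and 473; the successive quotients are the partial quotients a_0, a_1, ... (each step inverts the fractional part left over by the previous one):
  70 = 0*473 + 70, so a_0 = 0.
  473 = 6*70 + 53, so a_1 = 6.
  70 = 1*53 + 17, so a_2 = 1.
  53 = 3*17 + 2, so a_3 = 3.
  17 = 8*2 + 1, so a_4 = 8.
  2 = 2*1 + 0, so a_5 = 2.
The remainder reaches 0 after 6 divisions, so the expansion has 6 partial quotients, read off in order.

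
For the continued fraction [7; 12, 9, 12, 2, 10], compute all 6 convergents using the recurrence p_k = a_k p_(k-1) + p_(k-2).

Using the convergent recurrence p_i = a_i*p_{i-1} + p_{i-2}, q_i = a_i*q_{i-1} + q_{i-2} with p_{-2}=0, p_{-1}=1, q_{-2}=1, q_{-1}=0:
  i=0: a_0=7, p_0 = 7*1 + 0 = 7, q_0 = 7*0 + 1 = 1.
  i=1: a_1=12, p_1 = 12*7 + 1 = 85, q_1 = 12*1 + 0 = 12.
  i=2: a_2=9, p_2 = 9*85 + 7 = 772, q_2 = 9*12 + 1 = 109.
  i=3: a_3=12, p_3 = 12*772 + 85 = 9349, q_3 = 12*109 + 12 = 1320.
  i=4: a_4=2, p_4 = 2*9349 + 772 = 19470, q_4 = 2*1320 + 109 = 2749.
  i=5: a_5=10, p_5 = 10*19470 + 9349 = 204049, q_5 = 10*2749 + 1320 = 28810.

7/1, 85/12, 772/109, 9349/1320, 19470/2749, 204049/28810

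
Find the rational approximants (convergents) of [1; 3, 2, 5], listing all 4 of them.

1/1, 4/3, 9/7, 49/38

Using the convergent recurrence p_i = a_i*p_{i-1} + p_{i-2}, q_i = a_i*q_{i-1} + q_{i-2} with p_{-2}=0, p_{-1}=1, q_{-2}=1, q_{-1}=0:
  i=0: a_0=1, p_0 = 1*1 + 0 = 1, q_0 = 1*0 + 1 = 1.
  i=1: a_1=3, p_1 = 3*1 + 1 = 4, q_1 = 3*1 + 0 = 3.
  i=2: a_2=2, p_2 = 2*4 + 1 = 9, q_2 = 2*3 + 1 = 7.
  i=3: a_3=5, p_3 = 5*9 + 4 = 49, q_3 = 5*7 + 3 = 38.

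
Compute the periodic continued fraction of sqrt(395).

Write x_i = (sqrt(395) + m_i)/d_i with (m_0, d_0) = (0, 1). a_0 = floor(sqrt(395)) = 19, since 19^2 = 361 <= 395 < 400 = 20^2.
Iterate m_{i+1} = d_i*a_i - m_i, d_{i+1} = (395 - m_{i+1}^2)/d_i, a_{i+1} = floor((a_0 + m_{i+1})/d_{i+1}):
  m_1 = 1*19 - 0 = 19, d_1 = (395 - 19^2)/1 = 34/1 = 34, a_1 = floor((19 + 19)/34) = 1.
  m_2 = 34*1 - 19 = 15, d_2 = (395 - 15^2)/34 = 170/34 = 5, a_2 = floor((19 + 15)/5) = 6.
  m_3 = 5*6 - 15 = 15, d_3 = (395 - 15^2)/5 = 170/5 = 34, a_3 = floor((19 + 15)/34) = 1.
  m_4 = 34*1 - 15 = 19, d_4 = (395 - 19^2)/34 = 34/34 = 1, a_4 = floor((19 + 19)/1) = 38.
  m_5 = 1*38 - 19 = 19, d_5 = (395 - 19^2)/1 = 34/1 = 34: (m_5, d_5) = (m_1, d_1) = (19, 34), so from here the quotients repeat a_1, ..., a_4; the period length is 4.
Hence the expansion of sqrt(395) is a_0 = 19 followed by the repeating block 1, 6, 1, 38 (period 4).

[19; (1, 6, 1, 38)]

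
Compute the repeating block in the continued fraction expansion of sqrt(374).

[19; (2, 1, 18, 1, 2, 38)]

Write x_i = (sqrt(374) + m_i)/d_i with (m_0, d_0) = (0, 1). a_0 = floor(sqrt(374)) = 19, since 19^2 = 361 <= 374 < 400 = 20^2.
Iterate m_{i+1} = d_i*a_i - m_i, d_{i+1} = (374 - m_{i+1}^2)/d_i, a_{i+1} = floor((a_0 + m_{i+1})/d_{i+1}):
  m_1 = 1*19 - 0 = 19, d_1 = (374 - 19^2)/1 = 13/1 = 13, a_1 = floor((19 + 19)/13) = 2.
  m_2 = 13*2 - 19 = 7, d_2 = (374 - 7^2)/13 = 325/13 = 25, a_2 = floor((19 + 7)/25) = 1.
  m_3 = 25*1 - 7 = 18, d_3 = (374 - 18^2)/25 = 50/25 = 2, a_3 = floor((19 + 18)/2) = 18.
  m_4 = 2*18 - 18 = 18, d_4 = (374 - 18^2)/2 = 50/2 = 25, a_4 = floor((19 + 18)/25) = 1.
  m_5 = 25*1 - 18 = 7, d_5 = (374 - 7^2)/25 = 325/25 = 13, a_5 = floor((19 + 7)/13) = 2.
  m_6 = 13*2 - 7 = 19, d_6 = (374 - 19^2)/13 = 13/13 = 1, a_6 = floor((19 + 19)/1) = 38.
  m_7 = 1*38 - 19 = 19, d_7 = (374 - 19^2)/1 = 13/1 = 13: (m_7, d_7) = (m_1, d_1) = (19, 13), so from here the quotients repeat a_1, ..., a_6; the period length is 6.
Hence the expansion of sqrt(374) is a_0 = 19 followed by the repeating block 2, 1, 18, 1, 2, 38 (period 6).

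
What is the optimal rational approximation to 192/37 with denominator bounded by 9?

Expand x = 192/37 as a continued fraction with the Euclidean algorithm:
  192 = 5*37 + 7, so a_0 = 5.
  37 = 5*7 + 2, so a_1 = 5.
  7 = 3*2 + 1, so a_2 = 3.
  2 = 2*1 + 0, so a_3 = 2.
so x = [5; 5, 3, 2].
Convergents (p_i = a_i*p_{i-1} + p_{i-2}, q_i = a_i*q_{i-1} + q_{i-2} with p_{-2}=0, p_{-1}=1, q_{-2}=1, q_{-1}=0), until the denominator exceeds 9:
  i=0: a_0=5, p_0 = 5*1 + 0 = 5, q_0 = 5*0 + 1 = 1.
  i=1: a_1=5, p_1 = 5*5 + 1 = 26, q_1 = 5*1 + 0 = 5.
  i=2: a_2=3, p_2 = 3*26 + 5 = 83, q_2 = 3*5 + 1 = 16.
q_2 = 16 > 9, so the last convergent with denominator <= 9 is p_1/q_1 = 26/5.
The closest fraction with denominator <= 9 is either p_1/q_1 or the intermediate fraction (k*p_1 + p_0)/(k*q_1 + q_0) with the largest k >= 1 whose denominator stays <= 9; these approach x as k grows, and every other convergent or intermediate fraction in range is farther away.
Largest k: floor((9 - q_0)/q_1) = floor((9 - 1)/5) = 1.
That gives (1*26 + 5)/(1*5 + 1) = 31/6.
Compare the errors: |x - 26/5| = |192*5 - 26*37|/(37*5) = 2/185, and |x - 31/6| = |192*6 - 31*37|/(37*6) = 5/222.
Cross-multiplying, 2*222 = 444 < 925 = 5*185, so 2/185 is smaller: the convergent 26/5 is closer to x than 31/6.

26/5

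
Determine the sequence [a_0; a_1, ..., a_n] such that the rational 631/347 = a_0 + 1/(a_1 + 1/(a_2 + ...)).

[1; 1, 4, 1, 1, 31]

Run the Euclidean algorithm on 631 and 347; the successive quotients are the partial quotients a_0, a_1, ... (each step inverts the fractional part left over by the previous one):
  631 = 1*347 + 284, so a_0 = 1.
  347 = 1*284 + 63, so a_1 = 1.
  284 = 4*63 + 32, so a_2 = 4.
  63 = 1*32 + 31, so a_3 = 1.
  32 = 1*31 + 1, so a_4 = 1.
  31 = 31*1 + 0, so a_5 = 31.
The remainder reaches 0 after 6 divisions, so the expansion has 6 partial quotients, read off in order.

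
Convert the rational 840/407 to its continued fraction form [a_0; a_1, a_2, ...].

Run the Euclidean algorithm on 840 and 407; the successive quotients are the partial quotients a_0, a_1, ... (each step inverts the fractional part left over by the previous one):
  840 = 2*407 + 26, so a_0 = 2.
  407 = 15*26 + 17, so a_1 = 15.
  26 = 1*17 + 9, so a_2 = 1.
  17 = 1*9 + 8, so a_3 = 1.
  9 = 1*8 + 1, so a_4 = 1.
  8 = 8*1 + 0, so a_5 = 8.
The remainder reaches 0 after 6 divisions, so the expansion has 6 partial quotients, read off in order.

[2; 15, 1, 1, 1, 8]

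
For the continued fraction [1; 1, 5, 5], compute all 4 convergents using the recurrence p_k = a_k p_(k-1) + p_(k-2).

1/1, 2/1, 11/6, 57/31

Using the convergent recurrence p_i = a_i*p_{i-1} + p_{i-2}, q_i = a_i*q_{i-1} + q_{i-2} with p_{-2}=0, p_{-1}=1, q_{-2}=1, q_{-1}=0:
  i=0: a_0=1, p_0 = 1*1 + 0 = 1, q_0 = 1*0 + 1 = 1.
  i=1: a_1=1, p_1 = 1*1 + 1 = 2, q_1 = 1*1 + 0 = 1.
  i=2: a_2=5, p_2 = 5*2 + 1 = 11, q_2 = 5*1 + 1 = 6.
  i=3: a_3=5, p_3 = 5*11 + 2 = 57, q_3 = 5*6 + 1 = 31.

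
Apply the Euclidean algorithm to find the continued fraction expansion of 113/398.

[0; 3, 1, 1, 10, 1, 4]

Run the Euclidean algorithm on 113 and 398; the successive quotients are the partial quotients a_0, a_1, ... (each step inverts the fractional part left over by the previous one):
  113 = 0*398 + 113, so a_0 = 0.
  398 = 3*113 + 59, so a_1 = 3.
  113 = 1*59 + 54, so a_2 = 1.
  59 = 1*54 + 5, so a_3 = 1.
  54 = 10*5 + 4, so a_4 = 10.
  5 = 1*4 + 1, so a_5 = 1.
  4 = 4*1 + 0, so a_6 = 4.
The remainder reaches 0 after 7 divisions, so the expansion has 7 partial quotients, read off in order.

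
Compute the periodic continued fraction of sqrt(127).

[11; (3, 1, 2, 2, 7, 11, 7, 2, 2, 1, 3, 22)]

Write x_i = (sqrt(127) + m_i)/d_i with (m_0, d_0) = (0, 1). a_0 = floor(sqrt(127)) = 11, since 11^2 = 121 <= 127 < 144 = 12^2.
Iterate m_{i+1} = d_i*a_i - m_i, d_{i+1} = (127 - m_{i+1}^2)/d_i, a_{i+1} = floor((a_0 + m_{i+1})/d_{i+1}):
  m_1 = 1*11 - 0 = 11, d_1 = (127 - 11^2)/1 = 6/1 = 6, a_1 = floor((11 + 11)/6) = 3.
  m_2 = 6*3 - 11 = 7, d_2 = (127 - 7^2)/6 = 78/6 = 13, a_2 = floor((11 + 7)/13) = 1.
  m_3 = 13*1 - 7 = 6, d_3 = (127 - 6^2)/13 = 91/13 = 7, a_3 = floor((11 + 6)/7) = 2.
  m_4 = 7*2 - 6 = 8, d_4 = (127 - 8^2)/7 = 63/7 = 9, a_4 = floor((11 + 8)/9) = 2.
  m_5 = 9*2 - 8 = 10, d_5 = (127 - 10^2)/9 = 27/9 = 3, a_5 = floor((11 + 10)/3) = 7.
  m_6 = 3*7 - 10 = 11, d_6 = (127 - 11^2)/3 = 6/3 = 2, a_6 = floor((11 + 11)/2) = 11.
  m_7 = 2*11 - 11 = 11, d_7 = (127 - 11^2)/2 = 6/2 = 3, a_7 = floor((11 + 11)/3) = 7.
  m_8 = 3*7 - 11 = 10, d_8 = (127 - 10^2)/3 = 27/3 = 9, a_8 = floor((11 + 10)/9) = 2.
  m_9 = 9*2 - 10 = 8, d_9 = (127 - 8^2)/9 = 63/9 = 7, a_9 = floor((11 + 8)/7) = 2.
  m_10 = 7*2 - 8 = 6, d_10 = (127 - 6^2)/7 = 91/7 = 13, a_10 = floor((11 + 6)/13) = 1.
  m_11 = 13*1 - 6 = 7, d_11 = (127 - 7^2)/13 = 78/13 = 6, a_11 = floor((11 + 7)/6) = 3.
  m_12 = 6*3 - 7 = 11, d_12 = (127 - 11^2)/6 = 6/6 = 1, a_12 = floor((11 + 11)/1) = 22.
  m_13 = 1*22 - 11 = 11, d_13 = (127 - 11^2)/1 = 6/1 = 6: (m_13, d_13) = (m_1, d_1) = (11, 6), so from here the quotients repeat a_1, ..., a_12; the period length is 12.
Hence the expansion of sqrt(127) is a_0 = 11 followed by the repeating block 3, 1, 2, 2, 7, 11, 7, 2, 2, 1, 3, 22 (period 12).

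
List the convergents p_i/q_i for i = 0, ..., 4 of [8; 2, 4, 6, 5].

Using the convergent recurrence p_i = a_i*p_{i-1} + p_{i-2}, q_i = a_i*q_{i-1} + q_{i-2} with p_{-2}=0, p_{-1}=1, q_{-2}=1, q_{-1}=0:
  i=0: a_0=8, p_0 = 8*1 + 0 = 8, q_0 = 8*0 + 1 = 1.
  i=1: a_1=2, p_1 = 2*8 + 1 = 17, q_1 = 2*1 + 0 = 2.
  i=2: a_2=4, p_2 = 4*17 + 8 = 76, q_2 = 4*2 + 1 = 9.
  i=3: a_3=6, p_3 = 6*76 + 17 = 473, q_3 = 6*9 + 2 = 56.
  i=4: a_4=5, p_4 = 5*473 + 76 = 2441, q_4 = 5*56 + 9 = 289.

8/1, 17/2, 76/9, 473/56, 2441/289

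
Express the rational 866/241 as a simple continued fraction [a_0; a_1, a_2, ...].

Run the Euclidean algorithm on 866 and 241; the successive quotients are the partial quotients a_0, a_1, ... (each step inverts the fractional part left over by the previous one):
  866 = 3*241 + 143, so a_0 = 3.
  241 = 1*143 + 98, so a_1 = 1.
  143 = 1*98 + 45, so a_2 = 1.
  98 = 2*45 + 8, so a_3 = 2.
  45 = 5*8 + 5, so a_4 = 5.
  8 = 1*5 + 3, so a_5 = 1.
  5 = 1*3 + 2, so a_6 = 1.
  3 = 1*2 + 1, so a_7 = 1.
  2 = 2*1 + 0, so a_8 = 2.
The remainder reaches 0 after 9 divisions, so the expansion has 9 partial quotients, read off in order.

[3; 1, 1, 2, 5, 1, 1, 1, 2]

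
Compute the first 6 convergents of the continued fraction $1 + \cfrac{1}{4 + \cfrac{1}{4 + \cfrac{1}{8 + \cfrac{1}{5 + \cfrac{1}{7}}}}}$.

1/1, 5/4, 21/17, 173/140, 886/717, 6375/5159

Using the convergent recurrence p_i = a_i*p_{i-1} + p_{i-2}, q_i = a_i*q_{i-1} + q_{i-2} with p_{-2}=0, p_{-1}=1, q_{-2}=1, q_{-1}=0:
  i=0: a_0=1, p_0 = 1*1 + 0 = 1, q_0 = 1*0 + 1 = 1.
  i=1: a_1=4, p_1 = 4*1 + 1 = 5, q_1 = 4*1 + 0 = 4.
  i=2: a_2=4, p_2 = 4*5 + 1 = 21, q_2 = 4*4 + 1 = 17.
  i=3: a_3=8, p_3 = 8*21 + 5 = 173, q_3 = 8*17 + 4 = 140.
  i=4: a_4=5, p_4 = 5*173 + 21 = 886, q_4 = 5*140 + 17 = 717.
  i=5: a_5=7, p_5 = 7*886 + 173 = 6375, q_5 = 7*717 + 140 = 5159.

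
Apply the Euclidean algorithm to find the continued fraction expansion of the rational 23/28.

[0; 1, 4, 1, 1, 2]

Run the Euclidean algorithm on 23 and 28; the successive quotients are the partial quotients a_0, a_1, ... (each step inverts the fractional part left over by the previous one):
  23 = 0*28 + 23, so a_0 = 0.
  28 = 1*23 + 5, so a_1 = 1.
  23 = 4*5 + 3, so a_2 = 4.
  5 = 1*3 + 2, so a_3 = 1.
  3 = 1*2 + 1, so a_4 = 1.
  2 = 2*1 + 0, so a_5 = 2.
The remainder reaches 0 after 6 divisions, so the expansion has 6 partial quotients, read off in order.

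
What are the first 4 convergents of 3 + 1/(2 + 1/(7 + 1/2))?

3/1, 7/2, 52/15, 111/32

Using the convergent recurrence p_i = a_i*p_{i-1} + p_{i-2}, q_i = a_i*q_{i-1} + q_{i-2} with p_{-2}=0, p_{-1}=1, q_{-2}=1, q_{-1}=0:
  i=0: a_0=3, p_0 = 3*1 + 0 = 3, q_0 = 3*0 + 1 = 1.
  i=1: a_1=2, p_1 = 2*3 + 1 = 7, q_1 = 2*1 + 0 = 2.
  i=2: a_2=7, p_2 = 7*7 + 3 = 52, q_2 = 7*2 + 1 = 15.
  i=3: a_3=2, p_3 = 2*52 + 7 = 111, q_3 = 2*15 + 2 = 32.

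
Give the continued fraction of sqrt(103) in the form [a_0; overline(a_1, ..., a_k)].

[10; overline(6, 1, 2, 1, 1, 9, 1, 1, 2, 1, 6, 20)]

Write x_i = (sqrt(103) + m_i)/d_i with (m_0, d_0) = (0, 1). a_0 = floor(sqrt(103)) = 10, since 10^2 = 100 <= 103 < 121 = 11^2.
Iterate m_{i+1} = d_i*a_i - m_i, d_{i+1} = (103 - m_{i+1}^2)/d_i, a_{i+1} = floor((a_0 + m_{i+1})/d_{i+1}):
  m_1 = 1*10 - 0 = 10, d_1 = (103 - 10^2)/1 = 3/1 = 3, a_1 = floor((10 + 10)/3) = 6.
  m_2 = 3*6 - 10 = 8, d_2 = (103 - 8^2)/3 = 39/3 = 13, a_2 = floor((10 + 8)/13) = 1.
  m_3 = 13*1 - 8 = 5, d_3 = (103 - 5^2)/13 = 78/13 = 6, a_3 = floor((10 + 5)/6) = 2.
  m_4 = 6*2 - 5 = 7, d_4 = (103 - 7^2)/6 = 54/6 = 9, a_4 = floor((10 + 7)/9) = 1.
  m_5 = 9*1 - 7 = 2, d_5 = (103 - 2^2)/9 = 99/9 = 11, a_5 = floor((10 + 2)/11) = 1.
  m_6 = 11*1 - 2 = 9, d_6 = (103 - 9^2)/11 = 22/11 = 2, a_6 = floor((10 + 9)/2) = 9.
  m_7 = 2*9 - 9 = 9, d_7 = (103 - 9^2)/2 = 22/2 = 11, a_7 = floor((10 + 9)/11) = 1.
  m_8 = 11*1 - 9 = 2, d_8 = (103 - 2^2)/11 = 99/11 = 9, a_8 = floor((10 + 2)/9) = 1.
  m_9 = 9*1 - 2 = 7, d_9 = (103 - 7^2)/9 = 54/9 = 6, a_9 = floor((10 + 7)/6) = 2.
  m_10 = 6*2 - 7 = 5, d_10 = (103 - 5^2)/6 = 78/6 = 13, a_10 = floor((10 + 5)/13) = 1.
  m_11 = 13*1 - 5 = 8, d_11 = (103 - 8^2)/13 = 39/13 = 3, a_11 = floor((10 + 8)/3) = 6.
  m_12 = 3*6 - 8 = 10, d_12 = (103 - 10^2)/3 = 3/3 = 1, a_12 = floor((10 + 10)/1) = 20.
  m_13 = 1*20 - 10 = 10, d_13 = (103 - 10^2)/1 = 3/1 = 3: (m_13, d_13) = (m_1, d_1) = (10, 3), so from here the quotients repeat a_1, ..., a_12; the period length is 12.
Hence the expansion of sqrt(103) is a_0 = 10 followed by the repeating block 6, 1, 2, 1, 1, 9, 1, 1, 2, 1, 6, 20 (period 12).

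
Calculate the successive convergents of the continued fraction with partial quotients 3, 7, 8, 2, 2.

3/1, 22/7, 179/57, 380/121, 939/299

Using the convergent recurrence p_i = a_i*p_{i-1} + p_{i-2}, q_i = a_i*q_{i-1} + q_{i-2} with p_{-2}=0, p_{-1}=1, q_{-2}=1, q_{-1}=0:
  i=0: a_0=3, p_0 = 3*1 + 0 = 3, q_0 = 3*0 + 1 = 1.
  i=1: a_1=7, p_1 = 7*3 + 1 = 22, q_1 = 7*1 + 0 = 7.
  i=2: a_2=8, p_2 = 8*22 + 3 = 179, q_2 = 8*7 + 1 = 57.
  i=3: a_3=2, p_3 = 2*179 + 22 = 380, q_3 = 2*57 + 7 = 121.
  i=4: a_4=2, p_4 = 2*380 + 179 = 939, q_4 = 2*121 + 57 = 299.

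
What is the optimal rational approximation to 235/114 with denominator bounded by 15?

31/15

Expand x = 235/114 as a continued fraction with the Euclidean algorithm:
  235 = 2*114 + 7, so a_0 = 2.
  114 = 16*7 + 2, so a_1 = 16.
  7 = 3*2 + 1, so a_2 = 3.
  2 = 2*1 + 0, so a_3 = 2.
so x = [2; 16, 3, 2].
Convergents (p_i = a_i*p_{i-1} + p_{i-2}, q_i = a_i*q_{i-1} + q_{i-2} with p_{-2}=0, p_{-1}=1, q_{-2}=1, q_{-1}=0), until the denominator exceeds 15:
  i=0: a_0=2, p_0 = 2*1 + 0 = 2, q_0 = 2*0 + 1 = 1.
  i=1: a_1=16, p_1 = 16*2 + 1 = 33, q_1 = 16*1 + 0 = 16.
q_1 = 16 > 15, so the last convergent with denominator <= 15 is p_0/q_0 = 2/1.
The closest fraction with denominator <= 15 is either p_0/q_0 or the intermediate fraction (k*p_0 + p_{-1})/(k*q_0 + q_{-1}) with the largest k >= 1 whose denominator stays <= 15; these approach x as k grows, and every other convergent or intermediate fraction in range is farther away.
Largest k: floor((15 - q_{-1})/q_0) = floor((15 - 0)/1) = 15 (using the seeds p_{-1} = 1, q_{-1} = 0).
That gives (15*2 + 1)/(15*1 + 0) = 31/15.
Compare the errors: |x - 2/1| = |235*1 - 2*114|/(114*1) = 7/114, and |x - 31/15| = |235*15 - 31*114|/(114*15) = 9/1710.
Cross-multiplying, 9*114 = 1026 < 11970 = 7*1710, so 9/1710 is smaller: the intermediate fraction 31/15 is closer to x than 2/1.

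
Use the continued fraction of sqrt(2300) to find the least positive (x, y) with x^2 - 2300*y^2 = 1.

First expand sqrt(2300) as a continued fraction. With x_i = (sqrt(2300) + m_i)/d_i and (m_0, d_0) = (0, 1): a_0 = floor(sqrt(2300)) = 47, since 47^2 = 2209 <= 2300 < 2304 = 48^2.
Iterate m_{i+1} = d_i*a_i - m_i, d_{i+1} = (2300 - m_{i+1}^2)/d_i, a_{i+1} = floor((a_0 + m_{i+1})/d_{i+1}):
  m_1 = 1*47 - 0 = 47, d_1 = (2300 - 47^2)/1 = 91/1 = 91, a_1 = floor((47 + 47)/91) = 1.
  m_2 = 91*1 - 47 = 44, d_2 = (2300 - 44^2)/91 = 364/91 = 4, a_2 = floor((47 + 44)/4) = 22.
  m_3 = 4*22 - 44 = 44, d_3 = (2300 - 44^2)/4 = 364/4 = 91, a_3 = floor((47 + 44)/91) = 1.
  m_4 = 91*1 - 44 = 47, d_4 = (2300 - 47^2)/91 = 91/91 = 1, a_4 = floor((47 + 47)/1) = 94.
  m_5 = 1*94 - 47 = 47, d_5 = (2300 - 47^2)/1 = 91/1 = 91: (m_5, d_5) = (m_1, d_1) = (47, 91), so from here the quotients repeat a_1, ..., a_4; the period length is 4.
So sqrt(2300) = [47; (1, 22, 1, 94)] with period length k = 4.
k is even, so the fundamental solution of x^2 - 2300y^2 = 1 is (p_{k-1}, q_{k-1}) = (p_3, q_3); compute convergents through index 3.
Convergents (p_i = a_i*p_{i-1} + p_{i-2}, q_i = a_i*q_{i-1} + q_{i-2} with p_{-2}=0, p_{-1}=1, q_{-2}=1, q_{-1}=0):
  i=0: a_0=47, p_0 = 47*1 + 0 = 47, q_0 = 47*0 + 1 = 1.
  i=1: a_1=1, p_1 = 1*47 + 1 = 48, q_1 = 1*1 + 0 = 1.
  i=2: a_2=22, p_2 = 22*48 + 47 = 1103, q_2 = 22*1 + 1 = 23.
  i=3: a_3=1, p_3 = 1*1103 + 48 = 1151, q_3 = 1*23 + 1 = 24.
Check: 1151^2 - 2300*24^2 = 1324801 - 1324800 = 1, so (x, y) = (1151, 24) solves the equation, and by the theorem it is the least positive solution.

(x, y) = (1151, 24)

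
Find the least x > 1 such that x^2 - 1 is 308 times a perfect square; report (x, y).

First expand sqrt(308) as a continued fraction. With x_i = (sqrt(308) + m_i)/d_i and (m_0, d_0) = (0, 1): a_0 = floor(sqrt(308)) = 17, since 17^2 = 289 <= 308 < 324 = 18^2.
Iterate m_{i+1} = d_i*a_i - m_i, d_{i+1} = (308 - m_{i+1}^2)/d_i, a_{i+1} = floor((a_0 + m_{i+1})/d_{i+1}):
  m_1 = 1*17 - 0 = 17, d_1 = (308 - 17^2)/1 = 19/1 = 19, a_1 = floor((17 + 17)/19) = 1.
  m_2 = 19*1 - 17 = 2, d_2 = (308 - 2^2)/19 = 304/19 = 16, a_2 = floor((17 + 2)/16) = 1.
  m_3 = 16*1 - 2 = 14, d_3 = (308 - 14^2)/16 = 112/16 = 7, a_3 = floor((17 + 14)/7) = 4.
  m_4 = 7*4 - 14 = 14, d_4 = (308 - 14^2)/7 = 112/7 = 16, a_4 = floor((17 + 14)/16) = 1.
  m_5 = 16*1 - 14 = 2, d_5 = (308 - 2^2)/16 = 304/16 = 19, a_5 = floor((17 + 2)/19) = 1.
  m_6 = 19*1 - 2 = 17, d_6 = (308 - 17^2)/19 = 19/19 = 1, a_6 = floor((17 + 17)/1) = 34.
  m_7 = 1*34 - 17 = 17, d_7 = (308 - 17^2)/1 = 19/1 = 19: (m_7, d_7) = (m_1, d_1) = (17, 19), so from here the quotients repeat a_1, ..., a_6; the period length is 6.
So sqrt(308) = [17; (1, 1, 4, 1, 1, 34)] with period length k = 6.
k is even, so the fundamental solution of x^2 - 308y^2 = 1 is (p_{k-1}, q_{k-1}) = (p_5, q_5); compute convergents through index 5.
Convergents (p_i = a_i*p_{i-1} + p_{i-2}, q_i = a_i*q_{i-1} + q_{i-2} with p_{-2}=0, p_{-1}=1, q_{-2}=1, q_{-1}=0):
  i=0: a_0=17, p_0 = 17*1 + 0 = 17, q_0 = 17*0 + 1 = 1.
  i=1: a_1=1, p_1 = 1*17 + 1 = 18, q_1 = 1*1 + 0 = 1.
  i=2: a_2=1, p_2 = 1*18 + 17 = 35, q_2 = 1*1 + 1 = 2.
  i=3: a_3=4, p_3 = 4*35 + 18 = 158, q_3 = 4*2 + 1 = 9.
  i=4: a_4=1, p_4 = 1*158 + 35 = 193, q_4 = 1*9 + 2 = 11.
  i=5: a_5=1, p_5 = 1*193 + 158 = 351, q_5 = 1*11 + 9 = 20.
Check: 351^2 - 308*20^2 = 123201 - 123200 = 1, so (x, y) = (351, 20) solves the equation, and by the theorem it is the least positive solution.

(x, y) = (351, 20)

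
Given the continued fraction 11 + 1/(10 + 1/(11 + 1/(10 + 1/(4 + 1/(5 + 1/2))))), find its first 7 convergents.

Using the convergent recurrence p_i = a_i*p_{i-1} + p_{i-2}, q_i = a_i*q_{i-1} + q_{i-2} with p_{-2}=0, p_{-1}=1, q_{-2}=1, q_{-1}=0:
  i=0: a_0=11, p_0 = 11*1 + 0 = 11, q_0 = 11*0 + 1 = 1.
  i=1: a_1=10, p_1 = 10*11 + 1 = 111, q_1 = 10*1 + 0 = 10.
  i=2: a_2=11, p_2 = 11*111 + 11 = 1232, q_2 = 11*10 + 1 = 111.
  i=3: a_3=10, p_3 = 10*1232 + 111 = 12431, q_3 = 10*111 + 10 = 1120.
  i=4: a_4=4, p_4 = 4*12431 + 1232 = 50956, q_4 = 4*1120 + 111 = 4591.
  i=5: a_5=5, p_5 = 5*50956 + 12431 = 267211, q_5 = 5*4591 + 1120 = 24075.
  i=6: a_6=2, p_6 = 2*267211 + 50956 = 585378, q_6 = 2*24075 + 4591 = 52741.

11/1, 111/10, 1232/111, 12431/1120, 50956/4591, 267211/24075, 585378/52741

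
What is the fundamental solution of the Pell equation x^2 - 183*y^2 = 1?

First expand sqrt(183) as a continued fraction. With x_i = (sqrt(183) + m_i)/d_i and (m_0, d_0) = (0, 1): a_0 = floor(sqrt(183)) = 13, since 13^2 = 169 <= 183 < 196 = 14^2.
Iterate m_{i+1} = d_i*a_i - m_i, d_{i+1} = (183 - m_{i+1}^2)/d_i, a_{i+1} = floor((a_0 + m_{i+1})/d_{i+1}):
  m_1 = 1*13 - 0 = 13, d_1 = (183 - 13^2)/1 = 14/1 = 14, a_1 = floor((13 + 13)/14) = 1.
  m_2 = 14*1 - 13 = 1, d_2 = (183 - 1^2)/14 = 182/14 = 13, a_2 = floor((13 + 1)/13) = 1.
  m_3 = 13*1 - 1 = 12, d_3 = (183 - 12^2)/13 = 39/13 = 3, a_3 = floor((13 + 12)/3) = 8.
  m_4 = 3*8 - 12 = 12, d_4 = (183 - 12^2)/3 = 39/3 = 13, a_4 = floor((13 + 12)/13) = 1.
  m_5 = 13*1 - 12 = 1, d_5 = (183 - 1^2)/13 = 182/13 = 14, a_5 = floor((13 + 1)/14) = 1.
  m_6 = 14*1 - 1 = 13, d_6 = (183 - 13^2)/14 = 14/14 = 1, a_6 = floor((13 + 13)/1) = 26.
  m_7 = 1*26 - 13 = 13, d_7 = (183 - 13^2)/1 = 14/1 = 14: (m_7, d_7) = (m_1, d_1) = (13, 14), so from here the quotients repeat a_1, ..., a_6; the period length is 6.
So sqrt(183) = [13; (1, 1, 8, 1, 1, 26)] with period length k = 6.
k is even, so the fundamental solution of x^2 - 183y^2 = 1 is (p_{k-1}, q_{k-1}) = (p_5, q_5); compute convergents through index 5.
Convergents (p_i = a_i*p_{i-1} + p_{i-2}, q_i = a_i*q_{i-1} + q_{i-2} with p_{-2}=0, p_{-1}=1, q_{-2}=1, q_{-1}=0):
  i=0: a_0=13, p_0 = 13*1 + 0 = 13, q_0 = 13*0 + 1 = 1.
  i=1: a_1=1, p_1 = 1*13 + 1 = 14, q_1 = 1*1 + 0 = 1.
  i=2: a_2=1, p_2 = 1*14 + 13 = 27, q_2 = 1*1 + 1 = 2.
  i=3: a_3=8, p_3 = 8*27 + 14 = 230, q_3 = 8*2 + 1 = 17.
  i=4: a_4=1, p_4 = 1*230 + 27 = 257, q_4 = 1*17 + 2 = 19.
  i=5: a_5=1, p_5 = 1*257 + 230 = 487, q_5 = 1*19 + 17 = 36.
Check: 487^2 - 183*36^2 = 237169 - 237168 = 1, so (x, y) = (487, 36) solves the equation, and by the theorem it is the least positive solution.

(x, y) = (487, 36)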